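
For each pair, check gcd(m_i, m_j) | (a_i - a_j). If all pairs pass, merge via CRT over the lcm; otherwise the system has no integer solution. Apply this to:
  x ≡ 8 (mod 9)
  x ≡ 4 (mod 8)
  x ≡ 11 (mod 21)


Moduli 9, 8, 21 are not pairwise coprime, so CRT works modulo lcm(m_i) when all pairwise compatibility conditions hold.
Pairwise compatibility: gcd(m_i, m_j) must divide a_i - a_j for every pair.
Merge one congruence at a time:
  Start: x ≡ 8 (mod 9).
  Combine with x ≡ 4 (mod 8): gcd(9, 8) = 1; 4 - 8 = -4, which IS divisible by 1, so compatible.
    Write x = 8 + 9·t and substitute into x ≡ 4 (mod 8): 9·t ≡ 4 − 8 = -4 (mod 8).
    Reduce coefficients mod 8: 1·t ≡ 4 (mod 8).
    So t ≡ 4 (mod 8).
    Then x = 8 + 9·4 = 44, valid modulo lcm(9, 8) = 72: x ≡ 44 (mod 72).
  Combine with x ≡ 11 (mod 21): gcd(72, 21) = 3; 11 - 44 = -33, which IS divisible by 3, so compatible.
    Write x = 44 + 72·t and substitute into x ≡ 11 (mod 21): 72·t ≡ 11 − 44 = -33 (mod 21).
    Divide the congruence (and modulus) by g = 3: 24·t ≡ -11 (mod 7).
    Reduce coefficients mod 7: 3·t ≡ 3 (mod 7).
    The inverse of 3 mod 7 is 5 (since 3·5 = 15 = 2·7 + 1), so t ≡ 5·3 = 15 ≡ 1 (mod 7).
    Then x = 44 + 72·1 = 116, valid modulo lcm(72, 21) = 504: x ≡ 116 (mod 504).
Verify: 116 mod 9 = 8, 116 mod 8 = 4, 116 mod 21 = 11.

x ≡ 116 (mod 504).


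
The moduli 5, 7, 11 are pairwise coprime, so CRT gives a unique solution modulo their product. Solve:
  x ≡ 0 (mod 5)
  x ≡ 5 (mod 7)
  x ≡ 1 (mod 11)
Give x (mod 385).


Moduli 5, 7, 11 are pairwise coprime; by CRT there is a unique solution modulo M = 5 · 7 · 11 = 385.
Solve pairwise, accumulating the modulus:
  Start with x ≡ 0 (mod 5).
  Combine with x ≡ 5 (mod 7): since gcd(5, 7) = 1, we get a unique residue mod 35.
    Write x = 0 + 5·t and substitute into x ≡ 5 (mod 7): 5·t ≡ 5 − 0 = 5 (mod 7).
    The inverse of 5 mod 7 is 3 (since 5·3 = 15 = 2·7 + 1), so t ≡ 3·5 = 15 ≡ 1 (mod 7).
    Then x = 0 + 5·1 = 5, valid modulo lcm(5, 7) = 35: x ≡ 5 (mod 35).
  Combine with x ≡ 1 (mod 11): since gcd(35, 11) = 1, we get a unique residue mod 385.
    Write x = 5 + 35·t and substitute into x ≡ 1 (mod 11): 35·t ≡ 1 − 5 = -4 (mod 11).
    Reduce coefficients mod 11: 2·t ≡ 7 (mod 11).
    The inverse of 2 mod 11 is 6 (since 2·6 = 12 = 1·11 + 1), so t ≡ 6·7 = 42 ≡ 9 (mod 11).
    Then x = 5 + 35·9 = 320, valid modulo lcm(35, 11) = 385: x ≡ 320 (mod 385).
Verify: 320 mod 5 = 0 ✓, 320 mod 7 = 5 ✓, 320 mod 11 = 1 ✓.

x ≡ 320 (mod 385).


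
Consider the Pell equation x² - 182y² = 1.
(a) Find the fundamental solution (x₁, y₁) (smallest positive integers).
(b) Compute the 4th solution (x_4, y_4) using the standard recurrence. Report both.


Step 1: Find the fundamental solution (x₁, y₁) of x² - 182y² = 1.
  Expand √182 as a continued fraction. a₀ = ⌊√182⌋ = 13; iterate m_{k+1} = d_k·a_k − m_k, d_{k+1} = (182 − m_{k+1}²)/d_k, a_{k+1} = ⌊(a₀ + m_{k+1})/d_{k+1}⌋ (starting m₀ = 0, d₀ = 1), with convergents p_k = a_k·p_{k-1} + p_{k-2}, q_k = a_k·q_{k-1} + q_{k-2} (p₋₁ = 1, q₋₁ = 0):
  k = 0: a₀ = 13; p₀/q₀ = 13/1; p₀² − 182·q₀² = 169 − 182 = -13.
  k = 1: m = 13, d = 13, a = ⌊(13 + 13)/13⌋ = 2; p/q = (2·13 + 1)/(2·1 + 0) = 27/2; p² − 182·q² = 729 − 728 = 1.
  The first convergent with p² − 182·q² = 1 gives the fundamental solution (x₁, y₁) = (27, 2).
Step 2: Apply the recurrence (x_{n+1}, y_{n+1}) = (x₁x_n + 182y₁y_n, x₁y_n + y₁x_n) repeatedly.
  From (x_1, y_1) = (27, 2): x_2 = 27·27 + 182·2·2 = 1457; y_2 = 27·2 + 2·27 = 108.
  From (x_2, y_2) = (1457, 108): x_3 = 27·1457 + 182·2·108 = 78651; y_3 = 27·108 + 2·1457 = 5830.
  From (x_3, y_3) = (78651, 5830): x_4 = 27·78651 + 182·2·5830 = 4245697; y_4 = 27·5830 + 2·78651 = 314712.
Step 3: Verify x_4² - 182·y_4² = 18025943015809 - 18025943015808 = 1 (should be 1). ✓

(x_1, y_1) = (27, 2); (x_4, y_4) = (4245697, 314712).


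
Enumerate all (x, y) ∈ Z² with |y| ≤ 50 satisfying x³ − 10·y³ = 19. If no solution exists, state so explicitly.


The equation is x³ - 10y³ = 19. For fixed y, x³ = 10·y³ + 19, so a solution requires the RHS to be a perfect cube.
Strategy: iterate y from -50 to 50, compute RHS = 10·y³ + 19, and check whether it is a (positive or negative) perfect cube.
Check small values of y:
  y = 0: RHS = 19 is not a perfect cube.
  y = 1: RHS = 29 is not a perfect cube.
  y = -1: RHS = 9 is not a perfect cube.
  y = 2: RHS = 99 is not a perfect cube.
  y = -2: RHS = -61 is not a perfect cube.
  y = 3: RHS = 289 is not a perfect cube.
  y = -3: RHS = -251 is not a perfect cube.
Continuing the search up to |y| = 50 finds no solutions either.
No (x, y) in the scanned range satisfies the equation.

No integer solutions with |y| ≤ 50.


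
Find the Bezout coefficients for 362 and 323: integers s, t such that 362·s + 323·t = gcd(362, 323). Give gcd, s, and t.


Euclidean algorithm on (362, 323) — divide until remainder is 0:
  362 = 1 · 323 + 39
  323 = 8 · 39 + 11
  39 = 3 · 11 + 6
  11 = 1 · 6 + 5
  6 = 1 · 5 + 1
  5 = 5 · 1 + 0
gcd(362, 323) = 1.
Track Bezout coefficients alongside the remainders: start with r₀ = 362 = a·1 + b·0 (s = 1, t = 0) and r₁ = 323 = a·0 + b·1 (s = 0, t = 1); each new remainder r_{k+1} = r_{k-1} − q_k·r_k inherits s_{k+1} = s_{k-1} − q_k·s_k, t_{k+1} = t_{k-1} − q_k·t_k, so r_k = a·s_k + b·t_k at every step:
  q = 1: r = 39, s = 1 − 1·0 = 1, t = 0 − 1·1 = -1  (check: 362·1 + 323·(-1) = 39)
  q = 8: r = 11, s = 0 − 8·1 = -8, t = 1 − 8·(-1) = 9  (check: 362·(-8) + 323·9 = 11)
  q = 3: r = 6, s = 1 − 3·(-8) = 25, t = -1 − 3·9 = -28  (check: 362·25 + 323·(-28) = 6)
  q = 1: r = 5, s = -8 − 1·25 = -33, t = 9 − 1·(-28) = 37  (check: 362·(-33) + 323·37 = 5)
  q = 1: r = 1, s = 25 − 1·(-33) = 58, t = -28 − 1·37 = -65  (check: 362·58 + 323·(-65) = 1)
The row with r = 1 (the gcd) gives the Bezout coefficients s = 58, t = -65.
Result: 362 · (58) + 323 · (-65) = 1.

gcd(362, 323) = 1; s = 58, t = -65 (check: 362·58 + 323·(-65) = 1).


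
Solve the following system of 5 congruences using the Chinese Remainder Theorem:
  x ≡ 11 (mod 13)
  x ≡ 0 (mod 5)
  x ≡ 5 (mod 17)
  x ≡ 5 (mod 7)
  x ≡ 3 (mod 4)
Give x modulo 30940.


Product of moduli M = 13 · 5 · 17 · 7 · 4 = 30940.
Merge one congruence at a time:
  Start: x ≡ 11 (mod 13).
  Combine with x ≡ 0 (mod 5); new modulus lcm = 65.
    Write x = 11 + 13·t and substitute into x ≡ 0 (mod 5): 13·t ≡ 0 − 11 = -11 (mod 5).
    Reduce coefficients mod 5: 3·t ≡ 4 (mod 5).
    The inverse of 3 mod 5 is 2 (since 3·2 = 6 = 1·5 + 1), so t ≡ 2·4 = 8 ≡ 3 (mod 5).
    Then x = 11 + 13·3 = 50, valid modulo lcm(13, 5) = 65: x ≡ 50 (mod 65).
  Combine with x ≡ 5 (mod 17); new modulus lcm = 1105.
    Write x = 50 + 65·t and substitute into x ≡ 5 (mod 17): 65·t ≡ 5 − 50 = -45 (mod 17).
    Reduce coefficients mod 17: 14·t ≡ 6 (mod 17).
    The inverse of 14 mod 17 is 11 (since 14·11 = 154 = 9·17 + 1), so t ≡ 11·6 = 66 ≡ 15 (mod 17).
    Then x = 50 + 65·15 = 1025, valid modulo lcm(65, 17) = 1105: x ≡ 1025 (mod 1105).
  Combine with x ≡ 5 (mod 7); new modulus lcm = 7735.
    Write x = 1025 + 1105·t and substitute into x ≡ 5 (mod 7): 1105·t ≡ 5 − 1025 = -1020 (mod 7).
    Reduce coefficients mod 7: 6·t ≡ 2 (mod 7).
    The inverse of 6 mod 7 is 6 (since 6·6 = 36 = 5·7 + 1), so t ≡ 6·2 = 12 ≡ 5 (mod 7).
    Then x = 1025 + 1105·5 = 6550, valid modulo lcm(1105, 7) = 7735: x ≡ 6550 (mod 7735).
  Combine with x ≡ 3 (mod 4); new modulus lcm = 30940.
    Write x = 6550 + 7735·t and substitute into x ≡ 3 (mod 4): 7735·t ≡ 3 − 6550 = -6547 (mod 4).
    Reduce coefficients mod 4: 3·t ≡ 1 (mod 4).
    The inverse of 3 mod 4 is 3 (since 3·3 = 9 = 2·4 + 1), so t ≡ 3·1 = 3 ≡ 3 (mod 4).
    Then x = 6550 + 7735·3 = 29755, valid modulo lcm(7735, 4) = 30940: x ≡ 29755 (mod 30940).
Verify against each original: 29755 mod 13 = 11, 29755 mod 5 = 0, 29755 mod 17 = 5, 29755 mod 7 = 5, 29755 mod 4 = 3.

x ≡ 29755 (mod 30940).


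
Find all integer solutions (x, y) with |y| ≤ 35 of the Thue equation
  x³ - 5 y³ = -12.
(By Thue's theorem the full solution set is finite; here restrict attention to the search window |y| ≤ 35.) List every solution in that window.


The equation is x³ - 5y³ = -12. For fixed y, x³ = 5·y³ − 12, so a solution requires the RHS to be a perfect cube.
Strategy: iterate y from -35 to 35, compute RHS = 5·y³ − 12, and check whether it is a (positive or negative) perfect cube.
Check small values of y:
  y = 0: RHS = -12 is not a perfect cube.
  y = 1: RHS = -7 is not a perfect cube.
  y = -1: RHS = -17 is not a perfect cube.
  y = 2: RHS = 28 is not a perfect cube.
  y = -2: RHS = -52 is not a perfect cube.
  y = 3: RHS = 123 is not a perfect cube.
  y = -3: RHS = -147 is not a perfect cube.
Continuing the search up to |y| = 35 finds no solutions either.
No (x, y) in the scanned range satisfies the equation.

No integer solutions with |y| ≤ 35.


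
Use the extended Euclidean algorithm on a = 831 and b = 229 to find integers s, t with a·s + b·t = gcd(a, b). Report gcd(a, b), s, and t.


Euclidean algorithm on (831, 229) — divide until remainder is 0:
  831 = 3 · 229 + 144
  229 = 1 · 144 + 85
  144 = 1 · 85 + 59
  85 = 1 · 59 + 26
  59 = 2 · 26 + 7
  26 = 3 · 7 + 5
  7 = 1 · 5 + 2
  5 = 2 · 2 + 1
  2 = 2 · 1 + 0
gcd(831, 229) = 1.
Track Bezout coefficients alongside the remainders: start with r₀ = 831 = a·1 + b·0 (s = 1, t = 0) and r₁ = 229 = a·0 + b·1 (s = 0, t = 1); each new remainder r_{k+1} = r_{k-1} − q_k·r_k inherits s_{k+1} = s_{k-1} − q_k·s_k, t_{k+1} = t_{k-1} − q_k·t_k, so r_k = a·s_k + b·t_k at every step:
  q = 3: r = 144, s = 1 − 3·0 = 1, t = 0 − 3·1 = -3  (check: 831·1 + 229·(-3) = 144)
  q = 1: r = 85, s = 0 − 1·1 = -1, t = 1 − 1·(-3) = 4  (check: 831·(-1) + 229·4 = 85)
  q = 1: r = 59, s = 1 − 1·(-1) = 2, t = -3 − 1·4 = -7  (check: 831·2 + 229·(-7) = 59)
  q = 1: r = 26, s = -1 − 1·2 = -3, t = 4 − 1·(-7) = 11  (check: 831·(-3) + 229·11 = 26)
  q = 2: r = 7, s = 2 − 2·(-3) = 8, t = -7 − 2·11 = -29  (check: 831·8 + 229·(-29) = 7)
  q = 3: r = 5, s = -3 − 3·8 = -27, t = 11 − 3·(-29) = 98  (check: 831·(-27) + 229·98 = 5)
  q = 1: r = 2, s = 8 − 1·(-27) = 35, t = -29 − 1·98 = -127  (check: 831·35 + 229·(-127) = 2)
  q = 2: r = 1, s = -27 − 2·35 = -97, t = 98 − 2·(-127) = 352  (check: 831·(-97) + 229·352 = 1)
The row with r = 1 (the gcd) gives the Bezout coefficients s = -97, t = 352.
Result: 831 · (-97) + 229 · (352) = 1.

gcd(831, 229) = 1; s = -97, t = 352 (check: 831·(-97) + 229·352 = 1).


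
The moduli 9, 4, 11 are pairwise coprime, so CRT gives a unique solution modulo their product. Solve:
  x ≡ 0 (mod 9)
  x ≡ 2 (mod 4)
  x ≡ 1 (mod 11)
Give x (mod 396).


Moduli 9, 4, 11 are pairwise coprime; by CRT there is a unique solution modulo M = 9 · 4 · 11 = 396.
Solve pairwise, accumulating the modulus:
  Start with x ≡ 0 (mod 9).
  Combine with x ≡ 2 (mod 4): since gcd(9, 4) = 1, we get a unique residue mod 36.
    Write x = 0 + 9·t and substitute into x ≡ 2 (mod 4): 9·t ≡ 2 − 0 = 2 (mod 4).
    Reduce coefficients mod 4: 1·t ≡ 2 (mod 4).
    So t ≡ 2 (mod 4).
    Then x = 0 + 9·2 = 18, valid modulo lcm(9, 4) = 36: x ≡ 18 (mod 36).
  Combine with x ≡ 1 (mod 11): since gcd(36, 11) = 1, we get a unique residue mod 396.
    Write x = 18 + 36·t and substitute into x ≡ 1 (mod 11): 36·t ≡ 1 − 18 = -17 (mod 11).
    Reduce coefficients mod 11: 3·t ≡ 5 (mod 11).
    The inverse of 3 mod 11 is 4 (since 3·4 = 12 = 1·11 + 1), so t ≡ 4·5 = 20 ≡ 9 (mod 11).
    Then x = 18 + 36·9 = 342, valid modulo lcm(36, 11) = 396: x ≡ 342 (mod 396).
Verify: 342 mod 9 = 0 ✓, 342 mod 4 = 2 ✓, 342 mod 11 = 1 ✓.

x ≡ 342 (mod 396).


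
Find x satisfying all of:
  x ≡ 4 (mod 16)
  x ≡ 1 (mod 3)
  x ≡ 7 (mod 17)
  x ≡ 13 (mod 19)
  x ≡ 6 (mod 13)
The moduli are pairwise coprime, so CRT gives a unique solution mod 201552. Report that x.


Product of moduli M = 16 · 3 · 17 · 19 · 13 = 201552.
Merge one congruence at a time:
  Start: x ≡ 4 (mod 16).
  Combine with x ≡ 1 (mod 3); new modulus lcm = 48.
    Write x = 4 + 16·t and substitute into x ≡ 1 (mod 3): 16·t ≡ 1 − 4 = -3 (mod 3).
    Reduce coefficients mod 3: 1·t ≡ 0 (mod 3).
    So t ≡ 0 (mod 3).
    Then x = 4 + 16·0 = 4, valid modulo lcm(16, 3) = 48: x ≡ 4 (mod 48).
  Combine with x ≡ 7 (mod 17); new modulus lcm = 816.
    Write x = 4 + 48·t and substitute into x ≡ 7 (mod 17): 48·t ≡ 7 − 4 = 3 (mod 17).
    Reduce coefficients mod 17: 14·t ≡ 3 (mod 17).
    The inverse of 14 mod 17 is 11 (since 14·11 = 154 = 9·17 + 1), so t ≡ 11·3 = 33 ≡ 16 (mod 17).
    Then x = 4 + 48·16 = 772, valid modulo lcm(48, 17) = 816: x ≡ 772 (mod 816).
  Combine with x ≡ 13 (mod 19); new modulus lcm = 15504.
    Write x = 772 + 816·t and substitute into x ≡ 13 (mod 19): 816·t ≡ 13 − 772 = -759 (mod 19).
    Reduce coefficients mod 19: 18·t ≡ 1 (mod 19).
    The inverse of 18 mod 19 is 18 (since 18·18 = 324 = 17·19 + 1), so t ≡ 18·1 = 18 ≡ 18 (mod 19).
    Then x = 772 + 816·18 = 15460, valid modulo lcm(816, 19) = 15504: x ≡ 15460 (mod 15504).
  Combine with x ≡ 6 (mod 13); new modulus lcm = 201552.
    Write x = 15460 + 15504·t and substitute into x ≡ 6 (mod 13): 15504·t ≡ 6 − 15460 = -15454 (mod 13).
    Reduce coefficients mod 13: 8·t ≡ 3 (mod 13).
    The inverse of 8 mod 13 is 5 (since 8·5 = 40 = 3·13 + 1), so t ≡ 5·3 = 15 ≡ 2 (mod 13).
    Then x = 15460 + 15504·2 = 46468, valid modulo lcm(15504, 13) = 201552: x ≡ 46468 (mod 201552).
Verify against each original: 46468 mod 16 = 4, 46468 mod 3 = 1, 46468 mod 17 = 7, 46468 mod 19 = 13, 46468 mod 13 = 6.

x ≡ 46468 (mod 201552).


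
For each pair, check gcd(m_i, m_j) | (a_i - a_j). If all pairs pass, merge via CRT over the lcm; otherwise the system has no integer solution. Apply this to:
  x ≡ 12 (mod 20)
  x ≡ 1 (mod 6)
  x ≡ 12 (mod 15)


Moduli 20, 6, 15 are not pairwise coprime, so CRT works modulo lcm(m_i) when all pairwise compatibility conditions hold.
Pairwise compatibility: gcd(m_i, m_j) must divide a_i - a_j for every pair.
Merge one congruence at a time:
  Start: x ≡ 12 (mod 20).
  Combine with x ≡ 1 (mod 6): gcd(20, 6) = 2, and 1 - 12 = -11 is NOT divisible by 2.
    ⇒ system is inconsistent (no integer solution).

No solution (the system is inconsistent).


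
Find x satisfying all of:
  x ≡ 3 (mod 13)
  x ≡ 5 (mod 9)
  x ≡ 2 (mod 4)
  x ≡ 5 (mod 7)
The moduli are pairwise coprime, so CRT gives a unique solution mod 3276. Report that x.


Product of moduli M = 13 · 9 · 4 · 7 = 3276.
Merge one congruence at a time:
  Start: x ≡ 3 (mod 13).
  Combine with x ≡ 5 (mod 9); new modulus lcm = 117.
    Write x = 3 + 13·t and substitute into x ≡ 5 (mod 9): 13·t ≡ 5 − 3 = 2 (mod 9).
    Reduce coefficients mod 9: 4·t ≡ 2 (mod 9).
    The inverse of 4 mod 9 is 7 (since 4·7 = 28 = 3·9 + 1), so t ≡ 7·2 = 14 ≡ 5 (mod 9).
    Then x = 3 + 13·5 = 68, valid modulo lcm(13, 9) = 117: x ≡ 68 (mod 117).
  Combine with x ≡ 2 (mod 4); new modulus lcm = 468.
    Write x = 68 + 117·t and substitute into x ≡ 2 (mod 4): 117·t ≡ 2 − 68 = -66 (mod 4).
    Reduce coefficients mod 4: 1·t ≡ 2 (mod 4).
    So t ≡ 2 (mod 4).
    Then x = 68 + 117·2 = 302, valid modulo lcm(117, 4) = 468: x ≡ 302 (mod 468).
  Combine with x ≡ 5 (mod 7); new modulus lcm = 3276.
    Write x = 302 + 468·t and substitute into x ≡ 5 (mod 7): 468·t ≡ 5 − 302 = -297 (mod 7).
    Reduce coefficients mod 7: 6·t ≡ 4 (mod 7).
    The inverse of 6 mod 7 is 6 (since 6·6 = 36 = 5·7 + 1), so t ≡ 6·4 = 24 ≡ 3 (mod 7).
    Then x = 302 + 468·3 = 1706, valid modulo lcm(468, 7) = 3276: x ≡ 1706 (mod 3276).
Verify against each original: 1706 mod 13 = 3, 1706 mod 9 = 5, 1706 mod 4 = 2, 1706 mod 7 = 5.

x ≡ 1706 (mod 3276).


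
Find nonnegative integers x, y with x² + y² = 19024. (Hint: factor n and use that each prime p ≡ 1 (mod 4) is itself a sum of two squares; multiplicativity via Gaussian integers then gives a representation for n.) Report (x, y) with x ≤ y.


Step 1: Factor n = 19024 = 2^4 · 29 · 41.
Step 2: Check the mod-4 condition on each prime factor: 2 = 2 (special); 29 ≡ 1 (mod 4), exponent 1; 41 ≡ 1 (mod 4), exponent 1.
All primes ≡ 3 (mod 4) appear to even exponent (or don't appear), so by the two-squares theorem n IS expressible as a sum of two squares.
Step 3: Build a representation. Group n = k² · m with k = 4 and m = 29 · 41 = 1189 (a product of primes ≡ 1 (mod 4)); a representation of m scales to one of n via (k·x)² + (k·y)² = k²(x² + y²). Each prime p ≡ 1 (mod 4) is itself a sum of two squares; find a² by testing p − a² for a perfect square:
  29: 29 − 1² = 28, 29 − 2² = 25 = 5² ⇒ 29 = 2² + 5².
  41: 41 − 1² = 40, 41 − 2² = 37, 41 − 3² = 32, 41 − 4² = 25 = 5² ⇒ 41 = 4² + 5².
  Combine using the Brahmagupta–Fibonacci identity (a² + b²)(c² + d²) = (ac − bd)² + (ad + bc)² = (ac + bd)² + (ad − bc)²:
  29 · 41 = 1189: from (2² + 5²)(4² + 5²), take (2·4 − 5·5, 2·5 + 5·4) = (8 − 25, 10 + 20) = (-17, 30); dropping signs (only squares matter) gives (17, 30); check 17² + 30² = 289 + 900 = 1189 ✓.
  Scale by k = 4: (4·17, 4·30) = (68, 120).
Step 4: Order so x ≤ y and verify: 68² + 120² = 4624 + 14400 = 19024 = n. ✓

n = 19024 = 68² + 120² (one valid representation with x ≤ y).


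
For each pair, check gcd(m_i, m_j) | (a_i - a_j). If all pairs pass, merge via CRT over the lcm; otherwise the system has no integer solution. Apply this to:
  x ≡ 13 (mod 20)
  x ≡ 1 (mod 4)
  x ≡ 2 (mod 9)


Moduli 20, 4, 9 are not pairwise coprime, so CRT works modulo lcm(m_i) when all pairwise compatibility conditions hold.
Pairwise compatibility: gcd(m_i, m_j) must divide a_i - a_j for every pair.
Merge one congruence at a time:
  Start: x ≡ 13 (mod 20).
  Combine with x ≡ 1 (mod 4): gcd(20, 4) = 4; 1 - 13 = -12, which IS divisible by 4, so compatible.
    Write x = 13 + 20·t and substitute into x ≡ 1 (mod 4): 20·t ≡ 1 − 13 = -12 (mod 4).
    Divide the congruence (and modulus) by g = 4: 5·t ≡ -3 (mod 1).
    Modulo 1 every t works; take t = 0.
    Then x = 13 + 20·0 = 13, valid modulo lcm(20, 4) = 20: x ≡ 13 (mod 20).
  Combine with x ≡ 2 (mod 9): gcd(20, 9) = 1; 2 - 13 = -11, which IS divisible by 1, so compatible.
    Write x = 13 + 20·t and substitute into x ≡ 2 (mod 9): 20·t ≡ 2 − 13 = -11 (mod 9).
    Reduce coefficients mod 9: 2·t ≡ 7 (mod 9).
    The inverse of 2 mod 9 is 5 (since 2·5 = 10 = 1·9 + 1), so t ≡ 5·7 = 35 ≡ 8 (mod 9).
    Then x = 13 + 20·8 = 173, valid modulo lcm(20, 9) = 180: x ≡ 173 (mod 180).
Verify: 173 mod 20 = 13, 173 mod 4 = 1, 173 mod 9 = 2.

x ≡ 173 (mod 180).


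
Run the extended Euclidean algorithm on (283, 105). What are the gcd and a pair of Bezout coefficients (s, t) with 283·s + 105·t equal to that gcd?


Euclidean algorithm on (283, 105) — divide until remainder is 0:
  283 = 2 · 105 + 73
  105 = 1 · 73 + 32
  73 = 2 · 32 + 9
  32 = 3 · 9 + 5
  9 = 1 · 5 + 4
  5 = 1 · 4 + 1
  4 = 4 · 1 + 0
gcd(283, 105) = 1.
Track Bezout coefficients alongside the remainders: start with r₀ = 283 = a·1 + b·0 (s = 1, t = 0) and r₁ = 105 = a·0 + b·1 (s = 0, t = 1); each new remainder r_{k+1} = r_{k-1} − q_k·r_k inherits s_{k+1} = s_{k-1} − q_k·s_k, t_{k+1} = t_{k-1} − q_k·t_k, so r_k = a·s_k + b·t_k at every step:
  q = 2: r = 73, s = 1 − 2·0 = 1, t = 0 − 2·1 = -2  (check: 283·1 + 105·(-2) = 73)
  q = 1: r = 32, s = 0 − 1·1 = -1, t = 1 − 1·(-2) = 3  (check: 283·(-1) + 105·3 = 32)
  q = 2: r = 9, s = 1 − 2·(-1) = 3, t = -2 − 2·3 = -8  (check: 283·3 + 105·(-8) = 9)
  q = 3: r = 5, s = -1 − 3·3 = -10, t = 3 − 3·(-8) = 27  (check: 283·(-10) + 105·27 = 5)
  q = 1: r = 4, s = 3 − 1·(-10) = 13, t = -8 − 1·27 = -35  (check: 283·13 + 105·(-35) = 4)
  q = 1: r = 1, s = -10 − 1·13 = -23, t = 27 − 1·(-35) = 62  (check: 283·(-23) + 105·62 = 1)
The row with r = 1 (the gcd) gives the Bezout coefficients s = -23, t = 62.
Result: 283 · (-23) + 105 · (62) = 1.

gcd(283, 105) = 1; s = -23, t = 62 (check: 283·(-23) + 105·62 = 1).


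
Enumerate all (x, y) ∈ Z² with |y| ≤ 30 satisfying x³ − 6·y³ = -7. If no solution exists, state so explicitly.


The equation is x³ - 6y³ = -7. For fixed y, x³ = 6·y³ − 7, so a solution requires the RHS to be a perfect cube.
Strategy: iterate y from -30 to 30, compute RHS = 6·y³ − 7, and check whether it is a (positive or negative) perfect cube.
Check small values of y:
  y = 0: RHS = -7 is not a perfect cube.
  y = 1: RHS = -1 = (-1)³ ⇒ x = -1 works.
  y = -1: RHS = -13 is not a perfect cube.
  y = 2: RHS = 41 is not a perfect cube.
  y = -2: RHS = -55 is not a perfect cube.
  y = 3: RHS = 155 is not a perfect cube.
  y = -3: RHS = -169 is not a perfect cube.
Continuing the search up to |y| = 30 finds no further solutions beyond those listed.
Collected solutions: (-1, 1).

Solutions (with |y| ≤ 30): (-1, 1).


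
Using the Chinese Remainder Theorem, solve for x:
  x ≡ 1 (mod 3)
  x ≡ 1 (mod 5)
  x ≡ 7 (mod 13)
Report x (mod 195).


Moduli 3, 5, 13 are pairwise coprime; by CRT there is a unique solution modulo M = 3 · 5 · 13 = 195.
Solve pairwise, accumulating the modulus:
  Start with x ≡ 1 (mod 3).
  Combine with x ≡ 1 (mod 5): since gcd(3, 5) = 1, we get a unique residue mod 15.
    Write x = 1 + 3·t and substitute into x ≡ 1 (mod 5): 3·t ≡ 1 − 1 = 0 (mod 5).
    The inverse of 3 mod 5 is 2 (since 3·2 = 6 = 1·5 + 1), so t ≡ 2·0 = 0 ≡ 0 (mod 5).
    Then x = 1 + 3·0 = 1, valid modulo lcm(3, 5) = 15: x ≡ 1 (mod 15).
  Combine with x ≡ 7 (mod 13): since gcd(15, 13) = 1, we get a unique residue mod 195.
    Write x = 1 + 15·t and substitute into x ≡ 7 (mod 13): 15·t ≡ 7 − 1 = 6 (mod 13).
    Reduce coefficients mod 13: 2·t ≡ 6 (mod 13).
    The inverse of 2 mod 13 is 7 (since 2·7 = 14 = 1·13 + 1), so t ≡ 7·6 = 42 ≡ 3 (mod 13).
    Then x = 1 + 15·3 = 46, valid modulo lcm(15, 13) = 195: x ≡ 46 (mod 195).
Verify: 46 mod 3 = 1 ✓, 46 mod 5 = 1 ✓, 46 mod 13 = 7 ✓.

x ≡ 46 (mod 195).


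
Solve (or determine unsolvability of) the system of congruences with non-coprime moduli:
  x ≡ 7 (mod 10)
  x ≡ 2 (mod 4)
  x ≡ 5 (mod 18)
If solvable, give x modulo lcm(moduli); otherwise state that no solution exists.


Moduli 10, 4, 18 are not pairwise coprime, so CRT works modulo lcm(m_i) when all pairwise compatibility conditions hold.
Pairwise compatibility: gcd(m_i, m_j) must divide a_i - a_j for every pair.
Merge one congruence at a time:
  Start: x ≡ 7 (mod 10).
  Combine with x ≡ 2 (mod 4): gcd(10, 4) = 2, and 2 - 7 = -5 is NOT divisible by 2.
    ⇒ system is inconsistent (no integer solution).

No solution (the system is inconsistent).


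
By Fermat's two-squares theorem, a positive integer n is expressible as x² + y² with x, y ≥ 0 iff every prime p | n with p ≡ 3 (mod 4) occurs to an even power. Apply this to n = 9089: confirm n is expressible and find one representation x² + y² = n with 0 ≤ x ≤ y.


Step 1: Factor n = 9089 = 61 · 149.
Step 2: Check the mod-4 condition on each prime factor: 61 ≡ 1 (mod 4), exponent 1; 149 ≡ 1 (mod 4), exponent 1.
All primes ≡ 3 (mod 4) appear to even exponent (or don't appear), so by the two-squares theorem n IS expressible as a sum of two squares.
Step 3: Build a representation. Here n = 61 · 149 is a product of primes ≡ 1 (mod 4). Each prime p ≡ 1 (mod 4) is itself a sum of two squares; find a² by testing p − a² for a perfect square:
  61: 61 − 1² = 60, 61 − 2² = 57, 61 − 3² = 52, 61 − 4² = 45, 61 − 5² = 36 = 6² ⇒ 61 = 5² + 6².
  149: 149 − 1² = 148, 149 − 2² = 145, 149 − 3² = 140, 149 − 4² = 133, 149 − 5² = 124, 149 − 6² = 113, 149 − 7² = 100 = 10² ⇒ 149 = 7² + 10².
  Combine using the Brahmagupta–Fibonacci identity (a² + b²)(c² + d²) = (ac − bd)² + (ad + bc)² = (ac + bd)² + (ad − bc)²:
  61 · 149 = 9089: from (5² + 6²)(7² + 10²), take (5·7 − 6·10, 5·10 + 6·7) = (35 − 60, 50 + 42) = (-25, 92); dropping signs (only squares matter) gives (25, 92); check 25² + 92² = 625 + 8464 = 9089 ✓.
Step 4: Order so x ≤ y and verify: 25² + 92² = 625 + 8464 = 9089 = n. ✓

n = 9089 = 25² + 92² (one valid representation with x ≤ y).


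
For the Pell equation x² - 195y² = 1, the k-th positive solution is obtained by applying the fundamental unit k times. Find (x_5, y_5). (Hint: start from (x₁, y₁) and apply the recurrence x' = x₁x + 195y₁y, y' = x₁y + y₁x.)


Step 1: Find the fundamental solution (x₁, y₁) of x² - 195y² = 1.
  Expand √195 as a continued fraction. a₀ = ⌊√195⌋ = 13; iterate m_{k+1} = d_k·a_k − m_k, d_{k+1} = (195 − m_{k+1}²)/d_k, a_{k+1} = ⌊(a₀ + m_{k+1})/d_{k+1}⌋ (starting m₀ = 0, d₀ = 1), with convergents p_k = a_k·p_{k-1} + p_{k-2}, q_k = a_k·q_{k-1} + q_{k-2} (p₋₁ = 1, q₋₁ = 0):
  k = 0: a₀ = 13; p₀/q₀ = 13/1; p₀² − 195·q₀² = 169 − 195 = -26.
  k = 1: m = 13, d = 26, a = ⌊(13 + 13)/26⌋ = 1; p/q = (1·13 + 1)/(1·1 + 0) = 14/1; p² − 195·q² = 196 − 195 = 1.
  The first convergent with p² − 195·q² = 1 gives the fundamental solution (x₁, y₁) = (14, 1).
Step 2: Apply the recurrence (x_{n+1}, y_{n+1}) = (x₁x_n + 195y₁y_n, x₁y_n + y₁x_n) repeatedly.
  From (x_1, y_1) = (14, 1): x_2 = 14·14 + 195·1·1 = 391; y_2 = 14·1 + 1·14 = 28.
  From (x_2, y_2) = (391, 28): x_3 = 14·391 + 195·1·28 = 10934; y_3 = 14·28 + 1·391 = 783.
  From (x_3, y_3) = (10934, 783): x_4 = 14·10934 + 195·1·783 = 305761; y_4 = 14·783 + 1·10934 = 21896.
  From (x_4, y_4) = (305761, 21896): x_5 = 14·305761 + 195·1·21896 = 8550374; y_5 = 14·21896 + 1·305761 = 612305.
Step 3: Verify x_5² - 195·y_5² = 73108895539876 - 73108895539875 = 1 (should be 1). ✓

(x_1, y_1) = (14, 1); (x_5, y_5) = (8550374, 612305).


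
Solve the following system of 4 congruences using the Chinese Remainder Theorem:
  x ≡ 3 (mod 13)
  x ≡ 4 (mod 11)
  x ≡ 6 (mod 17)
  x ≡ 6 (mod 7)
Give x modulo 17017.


Product of moduli M = 13 · 11 · 17 · 7 = 17017.
Merge one congruence at a time:
  Start: x ≡ 3 (mod 13).
  Combine with x ≡ 4 (mod 11); new modulus lcm = 143.
    Write x = 3 + 13·t and substitute into x ≡ 4 (mod 11): 13·t ≡ 4 − 3 = 1 (mod 11).
    Reduce coefficients mod 11: 2·t ≡ 1 (mod 11).
    The inverse of 2 mod 11 is 6 (since 2·6 = 12 = 1·11 + 1), so t ≡ 6·1 = 6 ≡ 6 (mod 11).
    Then x = 3 + 13·6 = 81, valid modulo lcm(13, 11) = 143: x ≡ 81 (mod 143).
  Combine with x ≡ 6 (mod 17); new modulus lcm = 2431.
    Write x = 81 + 143·t and substitute into x ≡ 6 (mod 17): 143·t ≡ 6 − 81 = -75 (mod 17).
    Reduce coefficients mod 17: 7·t ≡ 10 (mod 17).
    The inverse of 7 mod 17 is 5 (since 7·5 = 35 = 2·17 + 1), so t ≡ 5·10 = 50 ≡ 16 (mod 17).
    Then x = 81 + 143·16 = 2369, valid modulo lcm(143, 17) = 2431: x ≡ 2369 (mod 2431).
  Combine with x ≡ 6 (mod 7); new modulus lcm = 17017.
    Write x = 2369 + 2431·t and substitute into x ≡ 6 (mod 7): 2431·t ≡ 6 − 2369 = -2363 (mod 7).
    Reduce coefficients mod 7: 2·t ≡ 3 (mod 7).
    The inverse of 2 mod 7 is 4 (since 2·4 = 8 = 1·7 + 1), so t ≡ 4·3 = 12 ≡ 5 (mod 7).
    Then x = 2369 + 2431·5 = 14524, valid modulo lcm(2431, 7) = 17017: x ≡ 14524 (mod 17017).
Verify against each original: 14524 mod 13 = 3, 14524 mod 11 = 4, 14524 mod 17 = 6, 14524 mod 7 = 6.

x ≡ 14524 (mod 17017).


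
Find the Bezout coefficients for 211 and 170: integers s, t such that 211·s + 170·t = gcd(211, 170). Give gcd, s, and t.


Euclidean algorithm on (211, 170) — divide until remainder is 0:
  211 = 1 · 170 + 41
  170 = 4 · 41 + 6
  41 = 6 · 6 + 5
  6 = 1 · 5 + 1
  5 = 5 · 1 + 0
gcd(211, 170) = 1.
Track Bezout coefficients alongside the remainders: start with r₀ = 211 = a·1 + b·0 (s = 1, t = 0) and r₁ = 170 = a·0 + b·1 (s = 0, t = 1); each new remainder r_{k+1} = r_{k-1} − q_k·r_k inherits s_{k+1} = s_{k-1} − q_k·s_k, t_{k+1} = t_{k-1} − q_k·t_k, so r_k = a·s_k + b·t_k at every step:
  q = 1: r = 41, s = 1 − 1·0 = 1, t = 0 − 1·1 = -1  (check: 211·1 + 170·(-1) = 41)
  q = 4: r = 6, s = 0 − 4·1 = -4, t = 1 − 4·(-1) = 5  (check: 211·(-4) + 170·5 = 6)
  q = 6: r = 5, s = 1 − 6·(-4) = 25, t = -1 − 6·5 = -31  (check: 211·25 + 170·(-31) = 5)
  q = 1: r = 1, s = -4 − 1·25 = -29, t = 5 − 1·(-31) = 36  (check: 211·(-29) + 170·36 = 1)
The row with r = 1 (the gcd) gives the Bezout coefficients s = -29, t = 36.
Result: 211 · (-29) + 170 · (36) = 1.

gcd(211, 170) = 1; s = -29, t = 36 (check: 211·(-29) + 170·36 = 1).


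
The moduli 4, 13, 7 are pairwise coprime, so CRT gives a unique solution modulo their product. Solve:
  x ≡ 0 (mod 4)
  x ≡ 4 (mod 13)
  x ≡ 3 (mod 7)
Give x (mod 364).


Moduli 4, 13, 7 are pairwise coprime; by CRT there is a unique solution modulo M = 4 · 13 · 7 = 364.
Solve pairwise, accumulating the modulus:
  Start with x ≡ 0 (mod 4).
  Combine with x ≡ 4 (mod 13): since gcd(4, 13) = 1, we get a unique residue mod 52.
    Write x = 0 + 4·t and substitute into x ≡ 4 (mod 13): 4·t ≡ 4 − 0 = 4 (mod 13).
    The inverse of 4 mod 13 is 10 (since 4·10 = 40 = 3·13 + 1), so t ≡ 10·4 = 40 ≡ 1 (mod 13).
    Then x = 0 + 4·1 = 4, valid modulo lcm(4, 13) = 52: x ≡ 4 (mod 52).
  Combine with x ≡ 3 (mod 7): since gcd(52, 7) = 1, we get a unique residue mod 364.
    Write x = 4 + 52·t and substitute into x ≡ 3 (mod 7): 52·t ≡ 3 − 4 = -1 (mod 7).
    Reduce coefficients mod 7: 3·t ≡ 6 (mod 7).
    The inverse of 3 mod 7 is 5 (since 3·5 = 15 = 2·7 + 1), so t ≡ 5·6 = 30 ≡ 2 (mod 7).
    Then x = 4 + 52·2 = 108, valid modulo lcm(52, 7) = 364: x ≡ 108 (mod 364).
Verify: 108 mod 4 = 0 ✓, 108 mod 13 = 4 ✓, 108 mod 7 = 3 ✓.

x ≡ 108 (mod 364).


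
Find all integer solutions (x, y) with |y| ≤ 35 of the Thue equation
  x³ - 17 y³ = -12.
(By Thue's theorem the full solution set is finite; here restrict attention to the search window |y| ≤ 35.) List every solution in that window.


The equation is x³ - 17y³ = -12. For fixed y, x³ = 17·y³ − 12, so a solution requires the RHS to be a perfect cube.
Strategy: iterate y from -35 to 35, compute RHS = 17·y³ − 12, and check whether it is a (positive or negative) perfect cube.
Check small values of y:
  y = 0: RHS = -12 is not a perfect cube.
  y = 1: RHS = 5 is not a perfect cube.
  y = -1: RHS = -29 is not a perfect cube.
  y = 2: RHS = 124 is not a perfect cube.
  y = -2: RHS = -148 is not a perfect cube.
  y = 3: RHS = 447 is not a perfect cube.
  y = -3: RHS = -471 is not a perfect cube.
Continuing the search up to |y| = 35 finds no solutions either.
No (x, y) in the scanned range satisfies the equation.

No integer solutions with |y| ≤ 35.


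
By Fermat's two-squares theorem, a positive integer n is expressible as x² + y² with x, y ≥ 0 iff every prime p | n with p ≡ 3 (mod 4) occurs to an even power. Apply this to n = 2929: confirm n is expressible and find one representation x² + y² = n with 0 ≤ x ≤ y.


Step 1: Factor n = 2929 = 29 · 101.
Step 2: Check the mod-4 condition on each prime factor: 29 ≡ 1 (mod 4), exponent 1; 101 ≡ 1 (mod 4), exponent 1.
All primes ≡ 3 (mod 4) appear to even exponent (or don't appear), so by the two-squares theorem n IS expressible as a sum of two squares.
Step 3: Build a representation. Here n = 29 · 101 is a product of primes ≡ 1 (mod 4). Each prime p ≡ 1 (mod 4) is itself a sum of two squares; find a² by testing p − a² for a perfect square:
  29: 29 − 1² = 28, 29 − 2² = 25 = 5² ⇒ 29 = 2² + 5².
  101: 101 − 1² = 100 = 10² ⇒ 101 = 1² + 10².
  Combine using the Brahmagupta–Fibonacci identity (a² + b²)(c² + d²) = (ac − bd)² + (ad + bc)² = (ac + bd)² + (ad − bc)²:
  29 · 101 = 2929: from (2² + 5²)(1² + 10²), take (2·1 − 5·10, 2·10 + 5·1) = (2 − 50, 20 + 5) = (-48, 25); dropping signs (only squares matter) gives (48, 25); check 48² + 25² = 2304 + 625 = 2929 ✓.
Step 4: Order so x ≤ y and verify: 25² + 48² = 625 + 2304 = 2929 = n. ✓

n = 2929 = 25² + 48² (one valid representation with x ≤ y).


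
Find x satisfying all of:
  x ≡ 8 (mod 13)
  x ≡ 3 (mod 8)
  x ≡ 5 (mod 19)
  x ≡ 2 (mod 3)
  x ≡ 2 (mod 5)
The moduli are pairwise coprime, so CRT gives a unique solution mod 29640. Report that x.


Product of moduli M = 13 · 8 · 19 · 3 · 5 = 29640.
Merge one congruence at a time:
  Start: x ≡ 8 (mod 13).
  Combine with x ≡ 3 (mod 8); new modulus lcm = 104.
    Write x = 8 + 13·t and substitute into x ≡ 3 (mod 8): 13·t ≡ 3 − 8 = -5 (mod 8).
    Reduce coefficients mod 8: 5·t ≡ 3 (mod 8).
    The inverse of 5 mod 8 is 5 (since 5·5 = 25 = 3·8 + 1), so t ≡ 5·3 = 15 ≡ 7 (mod 8).
    Then x = 8 + 13·7 = 99, valid modulo lcm(13, 8) = 104: x ≡ 99 (mod 104).
  Combine with x ≡ 5 (mod 19); new modulus lcm = 1976.
    Write x = 99 + 104·t and substitute into x ≡ 5 (mod 19): 104·t ≡ 5 − 99 = -94 (mod 19).
    Reduce coefficients mod 19: 9·t ≡ 1 (mod 19).
    The inverse of 9 mod 19 is 17 (since 9·17 = 153 = 8·19 + 1), so t ≡ 17·1 = 17 ≡ 17 (mod 19).
    Then x = 99 + 104·17 = 1867, valid modulo lcm(104, 19) = 1976: x ≡ 1867 (mod 1976).
  Combine with x ≡ 2 (mod 3); new modulus lcm = 5928.
    Write x = 1867 + 1976·t and substitute into x ≡ 2 (mod 3): 1976·t ≡ 2 − 1867 = -1865 (mod 3).
    Reduce coefficients mod 3: 2·t ≡ 1 (mod 3).
    The inverse of 2 mod 3 is 2 (since 2·2 = 4 = 1·3 + 1), so t ≡ 2·1 = 2 ≡ 2 (mod 3).
    Then x = 1867 + 1976·2 = 5819, valid modulo lcm(1976, 3) = 5928: x ≡ 5819 (mod 5928).
  Combine with x ≡ 2 (mod 5); new modulus lcm = 29640.
    Write x = 5819 + 5928·t and substitute into x ≡ 2 (mod 5): 5928·t ≡ 2 − 5819 = -5817 (mod 5).
    Reduce coefficients mod 5: 3·t ≡ 3 (mod 5).
    The inverse of 3 mod 5 is 2 (since 3·2 = 6 = 1·5 + 1), so t ≡ 2·3 = 6 ≡ 1 (mod 5).
    Then x = 5819 + 5928·1 = 11747, valid modulo lcm(5928, 5) = 29640: x ≡ 11747 (mod 29640).
Verify against each original: 11747 mod 13 = 8, 11747 mod 8 = 3, 11747 mod 19 = 5, 11747 mod 3 = 2, 11747 mod 5 = 2.

x ≡ 11747 (mod 29640).


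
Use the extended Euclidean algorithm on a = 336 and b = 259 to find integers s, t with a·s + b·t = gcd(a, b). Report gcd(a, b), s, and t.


Euclidean algorithm on (336, 259) — divide until remainder is 0:
  336 = 1 · 259 + 77
  259 = 3 · 77 + 28
  77 = 2 · 28 + 21
  28 = 1 · 21 + 7
  21 = 3 · 7 + 0
gcd(336, 259) = 7.
Track Bezout coefficients alongside the remainders: start with r₀ = 336 = a·1 + b·0 (s = 1, t = 0) and r₁ = 259 = a·0 + b·1 (s = 0, t = 1); each new remainder r_{k+1} = r_{k-1} − q_k·r_k inherits s_{k+1} = s_{k-1} − q_k·s_k, t_{k+1} = t_{k-1} − q_k·t_k, so r_k = a·s_k + b·t_k at every step:
  q = 1: r = 77, s = 1 − 1·0 = 1, t = 0 − 1·1 = -1  (check: 336·1 + 259·(-1) = 77)
  q = 3: r = 28, s = 0 − 3·1 = -3, t = 1 − 3·(-1) = 4  (check: 336·(-3) + 259·4 = 28)
  q = 2: r = 21, s = 1 − 2·(-3) = 7, t = -1 − 2·4 = -9  (check: 336·7 + 259·(-9) = 21)
  q = 1: r = 7, s = -3 − 1·7 = -10, t = 4 − 1·(-9) = 13  (check: 336·(-10) + 259·13 = 7)
The row with r = 7 (the gcd) gives the Bezout coefficients s = -10, t = 13.
Result: 336 · (-10) + 259 · (13) = 7.

gcd(336, 259) = 7; s = -10, t = 13 (check: 336·(-10) + 259·13 = 7).


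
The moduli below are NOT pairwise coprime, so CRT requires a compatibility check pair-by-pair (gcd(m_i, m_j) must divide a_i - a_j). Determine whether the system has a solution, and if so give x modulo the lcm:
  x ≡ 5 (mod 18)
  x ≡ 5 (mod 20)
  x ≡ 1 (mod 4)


Moduli 18, 20, 4 are not pairwise coprime, so CRT works modulo lcm(m_i) when all pairwise compatibility conditions hold.
Pairwise compatibility: gcd(m_i, m_j) must divide a_i - a_j for every pair.
Merge one congruence at a time:
  Start: x ≡ 5 (mod 18).
  Combine with x ≡ 5 (mod 20): gcd(18, 20) = 2; 5 - 5 = 0, which IS divisible by 2, so compatible.
    Write x = 5 + 18·t and substitute into x ≡ 5 (mod 20): 18·t ≡ 5 − 5 = 0 (mod 20).
    Divide the congruence (and modulus) by g = 2: 9·t ≡ 0 (mod 10).
    The inverse of 9 mod 10 is 9 (since 9·9 = 81 = 8·10 + 1), so t ≡ 9·0 = 0 ≡ 0 (mod 10).
    Then x = 5 + 18·0 = 5, valid modulo lcm(18, 20) = 180: x ≡ 5 (mod 180).
  Combine with x ≡ 1 (mod 4): gcd(180, 4) = 4; 1 - 5 = -4, which IS divisible by 4, so compatible.
    Write x = 5 + 180·t and substitute into x ≡ 1 (mod 4): 180·t ≡ 1 − 5 = -4 (mod 4).
    Divide the congruence (and modulus) by g = 4: 45·t ≡ -1 (mod 1).
    Modulo 1 every t works; take t = 0.
    Then x = 5 + 180·0 = 5, valid modulo lcm(180, 4) = 180: x ≡ 5 (mod 180).
Verify: 5 mod 18 = 5, 5 mod 20 = 5, 5 mod 4 = 1.

x ≡ 5 (mod 180).


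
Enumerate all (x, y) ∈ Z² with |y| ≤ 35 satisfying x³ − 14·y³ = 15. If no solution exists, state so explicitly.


The equation is x³ - 14y³ = 15. For fixed y, x³ = 14·y³ + 15, so a solution requires the RHS to be a perfect cube.
Strategy: iterate y from -35 to 35, compute RHS = 14·y³ + 15, and check whether it is a (positive or negative) perfect cube.
Check small values of y:
  y = 0: RHS = 15 is not a perfect cube.
  y = 1: RHS = 29 is not a perfect cube.
  y = -1: RHS = 1 = (1)³ ⇒ x = 1 works.
  y = 2: RHS = 127 is not a perfect cube.
  y = -2: RHS = -97 is not a perfect cube.
  y = 3: RHS = 393 is not a perfect cube.
  y = -3: RHS = -363 is not a perfect cube.
Continuing the search up to |y| = 35 finds no further solutions beyond those listed.
Collected solutions: (1, -1).

Solutions (with |y| ≤ 35): (1, -1).


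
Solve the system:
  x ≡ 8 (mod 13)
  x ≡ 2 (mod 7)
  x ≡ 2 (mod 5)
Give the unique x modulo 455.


Moduli 13, 7, 5 are pairwise coprime; by CRT there is a unique solution modulo M = 13 · 7 · 5 = 455.
Solve pairwise, accumulating the modulus:
  Start with x ≡ 8 (mod 13).
  Combine with x ≡ 2 (mod 7): since gcd(13, 7) = 1, we get a unique residue mod 91.
    Write x = 8 + 13·t and substitute into x ≡ 2 (mod 7): 13·t ≡ 2 − 8 = -6 (mod 7).
    Reduce coefficients mod 7: 6·t ≡ 1 (mod 7).
    The inverse of 6 mod 7 is 6 (since 6·6 = 36 = 5·7 + 1), so t ≡ 6·1 = 6 ≡ 6 (mod 7).
    Then x = 8 + 13·6 = 86, valid modulo lcm(13, 7) = 91: x ≡ 86 (mod 91).
  Combine with x ≡ 2 (mod 5): since gcd(91, 5) = 1, we get a unique residue mod 455.
    Write x = 86 + 91·t and substitute into x ≡ 2 (mod 5): 91·t ≡ 2 − 86 = -84 (mod 5).
    Reduce coefficients mod 5: 1·t ≡ 1 (mod 5).
    So t ≡ 1 (mod 5).
    Then x = 86 + 91·1 = 177, valid modulo lcm(91, 5) = 455: x ≡ 177 (mod 455).
Verify: 177 mod 13 = 8 ✓, 177 mod 7 = 2 ✓, 177 mod 5 = 2 ✓.

x ≡ 177 (mod 455).


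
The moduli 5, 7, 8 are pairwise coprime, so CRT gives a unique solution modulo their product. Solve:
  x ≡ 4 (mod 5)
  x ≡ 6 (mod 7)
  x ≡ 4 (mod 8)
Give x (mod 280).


Moduli 5, 7, 8 are pairwise coprime; by CRT there is a unique solution modulo M = 5 · 7 · 8 = 280.
Solve pairwise, accumulating the modulus:
  Start with x ≡ 4 (mod 5).
  Combine with x ≡ 6 (mod 7): since gcd(5, 7) = 1, we get a unique residue mod 35.
    Write x = 4 + 5·t and substitute into x ≡ 6 (mod 7): 5·t ≡ 6 − 4 = 2 (mod 7).
    The inverse of 5 mod 7 is 3 (since 5·3 = 15 = 2·7 + 1), so t ≡ 3·2 = 6 ≡ 6 (mod 7).
    Then x = 4 + 5·6 = 34, valid modulo lcm(5, 7) = 35: x ≡ 34 (mod 35).
  Combine with x ≡ 4 (mod 8): since gcd(35, 8) = 1, we get a unique residue mod 280.
    Write x = 34 + 35·t and substitute into x ≡ 4 (mod 8): 35·t ≡ 4 − 34 = -30 (mod 8).
    Reduce coefficients mod 8: 3·t ≡ 2 (mod 8).
    The inverse of 3 mod 8 is 3 (since 3·3 = 9 = 1·8 + 1), so t ≡ 3·2 = 6 ≡ 6 (mod 8).
    Then x = 34 + 35·6 = 244, valid modulo lcm(35, 8) = 280: x ≡ 244 (mod 280).
Verify: 244 mod 5 = 4 ✓, 244 mod 7 = 6 ✓, 244 mod 8 = 4 ✓.

x ≡ 244 (mod 280).
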